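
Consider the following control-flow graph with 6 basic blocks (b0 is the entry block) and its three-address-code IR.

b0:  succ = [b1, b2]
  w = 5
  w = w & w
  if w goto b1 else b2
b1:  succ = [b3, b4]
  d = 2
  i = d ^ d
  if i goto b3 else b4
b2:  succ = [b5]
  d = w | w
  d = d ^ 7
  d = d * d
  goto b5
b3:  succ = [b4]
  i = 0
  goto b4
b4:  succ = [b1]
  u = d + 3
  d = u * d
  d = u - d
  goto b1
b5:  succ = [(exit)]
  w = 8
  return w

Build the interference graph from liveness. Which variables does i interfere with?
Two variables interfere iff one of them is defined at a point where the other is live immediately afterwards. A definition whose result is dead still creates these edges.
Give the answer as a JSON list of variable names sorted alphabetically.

Answer: ["d"]

Derivation:
Block summaries:
  b0: {w} / ∅
  b1: {d,i} / ∅
  b2: {d} / {w}
  b3: {i} / ∅
  b4: {d,u} / {d}
  b5: {w} / ∅

Live sets:
  b0 li=∅ lo={w}
  b1 li=∅ lo={d}
  b2 li={w} lo=∅
  b3 li={d} lo={d}
  b4 li={d} lo=∅
  b5 li=∅ lo=∅

Conflict graph:
  d↔{i,u}
  i↔{d}
  u↔{d}
  w↔∅

N(i) = ["d"]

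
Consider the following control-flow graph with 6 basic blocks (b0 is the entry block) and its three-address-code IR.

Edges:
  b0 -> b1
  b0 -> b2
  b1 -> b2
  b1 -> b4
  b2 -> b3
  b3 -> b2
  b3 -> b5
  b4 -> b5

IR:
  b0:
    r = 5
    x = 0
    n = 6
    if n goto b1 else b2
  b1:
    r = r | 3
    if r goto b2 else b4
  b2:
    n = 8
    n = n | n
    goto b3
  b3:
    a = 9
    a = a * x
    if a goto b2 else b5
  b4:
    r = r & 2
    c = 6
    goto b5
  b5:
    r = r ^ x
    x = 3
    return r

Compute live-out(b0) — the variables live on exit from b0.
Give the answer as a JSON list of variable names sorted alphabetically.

Answer: ["r", "x"]

Working:
Per-block:
  b0: def={n,r,x} ue=∅
  b1: def={r} ue={r}
  b2: def={n} ue=∅
  b3: def={a} ue={x}
  b4: def={c,r} ue={r}
  b5: def={r,x} ue={r,x}

Live sets:
  b0: in=∅ out={r,x}
  b1: in={r,x} out={r,x}
  b2: in={r,x} out={r,x}
  b3: in={r,x} out={r,x}
  b4: in={r,x} out={r,x}
  b5: in={r,x} out=∅

live-out(b0) = ["r", "x"]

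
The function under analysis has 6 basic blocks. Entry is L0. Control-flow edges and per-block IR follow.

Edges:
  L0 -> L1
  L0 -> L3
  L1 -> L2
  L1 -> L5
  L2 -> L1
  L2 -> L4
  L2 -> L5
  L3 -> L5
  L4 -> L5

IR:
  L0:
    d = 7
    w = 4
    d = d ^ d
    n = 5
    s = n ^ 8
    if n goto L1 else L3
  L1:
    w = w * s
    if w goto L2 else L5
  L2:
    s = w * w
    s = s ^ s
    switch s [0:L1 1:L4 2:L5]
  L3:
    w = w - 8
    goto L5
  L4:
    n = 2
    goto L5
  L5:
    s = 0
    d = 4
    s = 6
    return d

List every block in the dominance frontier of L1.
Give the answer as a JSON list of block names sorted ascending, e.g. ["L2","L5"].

idom tree: L1←L0 L2←L1 L3←L0 L4←L2 L5←L0
Join-block Dom:
  L1: preds {L0,L2}: {L0} ∩ {L0,L1,L2} = {L0}; idom=L0
  L5: preds {L1,L2,L3,L4}: {L0,L1} ∩ {L0,L1,L2} ∩ {L0,L3} ∩ {L0,L1,L2,L4} = {L0}; idom=L0

Frontier:
  join L1 pred L0: · stop@L0
  join L1 pred L2: L2→L1 stop@L0
  join L5 pred L1: L1 stop@L0
  join L5 pred L2: L2→L1 stop@L0
  join L5 pred L3: L3 stop@L0
  join L5 pred L4: L4→L2→L1 stop@L0
  L0 → ∅
  L1 → {L1,L5}
  L2 → {L1,L5}
  L3 → {L5}
  L4 → {L5}
  L5 → ∅

DF(L1) = ["L1", "L5"]

Answer: ["L1", "L5"]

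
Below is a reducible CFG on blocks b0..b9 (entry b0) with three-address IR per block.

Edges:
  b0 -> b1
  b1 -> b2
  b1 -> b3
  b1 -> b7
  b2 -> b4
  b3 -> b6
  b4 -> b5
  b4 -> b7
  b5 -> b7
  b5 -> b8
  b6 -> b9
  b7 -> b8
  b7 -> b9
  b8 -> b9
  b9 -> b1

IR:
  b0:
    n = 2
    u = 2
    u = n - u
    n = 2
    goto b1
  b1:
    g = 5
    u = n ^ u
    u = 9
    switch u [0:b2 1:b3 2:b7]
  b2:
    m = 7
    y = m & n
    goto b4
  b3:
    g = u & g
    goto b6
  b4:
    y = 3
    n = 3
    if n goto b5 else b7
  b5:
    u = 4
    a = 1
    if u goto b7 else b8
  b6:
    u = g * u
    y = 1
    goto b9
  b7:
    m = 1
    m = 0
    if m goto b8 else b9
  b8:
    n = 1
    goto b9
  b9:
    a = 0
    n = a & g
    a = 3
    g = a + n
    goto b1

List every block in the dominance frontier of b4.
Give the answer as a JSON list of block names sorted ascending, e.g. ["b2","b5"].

idom tree: b1←b0 b2←b1 b3←b1 b4←b2 b5←b4 b6←b3 b7←b1 b8←b1 b9←b1
Dom at joins:
  b1: preds {b0,b9}: {b0} ∩ {b0,b1,b9} = {b0}; idom=b0
  b7: preds {b1,b4,b5}: {b0,b1} ∩ {b0,b1,b2,b4} ∩ {b0,b1,b2,b4,b5} = {b0,b1}; idom=b1
  b8: preds {b5,b7}: {b0,b1,b2,b4,b5} ∩ {b0,b1,b7} = {b0,b1}; idom=b1
  b9: preds {b6,b7,b8}: {b0,b1,b3,b6} ∩ {b0,b1,b7} ∩ {b0,b1,b8} = {b0,b1}; idom=b1

Frontier:
  join b1 pred b0: · stop@b0
  join b1 pred b9: b9→b1 stop@b0
  join b7 pred b1: · stop@b1
  join b7 pred b4: b4→b2 stop@b1
  join b7 pred b5: b5→b4→b2 stop@b1
  join b8 pred b5: b5→b4→b2 stop@b1
  join b8 pred b7: b7 stop@b1
  join b9 pred b6: b6→b3 stop@b1
  join b9 pred b7: b7 stop@b1
  join b9 pred b8: b8 stop@b1
  b0: DF=∅
  b1: DF={b1}
  b2: DF={b7,b8}
  b3: DF={b9}
  b4: DF={b7,b8}
  b5: DF={b7,b8}
  b6: DF={b9}
  b7: DF={b8,b9}
  b8: DF={b9}
  b9: DF={b1}

DF(b4) = ["b7", "b8"]

Answer: ["b7", "b8"]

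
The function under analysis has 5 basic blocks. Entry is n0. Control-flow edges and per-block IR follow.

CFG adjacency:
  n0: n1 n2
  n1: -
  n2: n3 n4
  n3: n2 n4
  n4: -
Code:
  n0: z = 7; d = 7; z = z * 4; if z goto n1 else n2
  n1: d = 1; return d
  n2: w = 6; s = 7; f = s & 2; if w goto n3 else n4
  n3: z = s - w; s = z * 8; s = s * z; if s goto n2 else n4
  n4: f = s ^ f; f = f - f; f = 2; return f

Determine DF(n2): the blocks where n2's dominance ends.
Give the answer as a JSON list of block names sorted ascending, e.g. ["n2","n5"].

Answer: ["n2"]

Derivation:
idom tree: n1←n0 n2←n0 n3←n2 n4←n2
Join-block Dom:
  n2: preds {n0,n3}: {n0} ∩ {n0,n2,n3} = {n0}; idom=n0
  n4: preds {n2,n3}: {n0,n2} ∩ {n0,n2,n3} = {n0,n2}; idom=n2

DF derivation:
  join n2 pred n0: · stop@n0
  join n2 pred n3: n3→n2 stop@n0
  join n4 pred n2: · stop@n2
  join n4 pred n3: n3 stop@n2
  n0: DF=∅
  n1: DF=∅
  n2: DF={n2}
  n3: DF={n2,n4}
  n4: DF=∅

DF(n2) = ["n2"]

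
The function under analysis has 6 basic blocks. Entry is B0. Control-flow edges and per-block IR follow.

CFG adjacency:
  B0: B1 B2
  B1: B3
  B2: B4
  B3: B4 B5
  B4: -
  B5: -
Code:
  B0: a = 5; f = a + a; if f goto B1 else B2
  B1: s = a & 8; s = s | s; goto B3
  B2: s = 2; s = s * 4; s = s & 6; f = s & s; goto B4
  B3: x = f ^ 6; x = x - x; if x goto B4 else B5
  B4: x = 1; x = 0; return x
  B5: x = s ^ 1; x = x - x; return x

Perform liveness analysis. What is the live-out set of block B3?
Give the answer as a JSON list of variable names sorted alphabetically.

Answer: ["s"]

Working:
Block summaries:
  B0 def {a,f} use ∅
  B1 def {s} use {a}
  B2 def {f,s} use ∅
  B3 def {x} use {f}
  B4 def {x} use ∅
  B5 def {x} use {s}

Backward fixpoint:
  B0: in=∅ out={a,f}
  B1: in={a,f} out={f,s}
  B2: in=∅ out=∅
  B3: in={f,s} out={s}
  B4: in=∅ out=∅
  B5: in={s} out=∅

live-out(B3) = ["s"]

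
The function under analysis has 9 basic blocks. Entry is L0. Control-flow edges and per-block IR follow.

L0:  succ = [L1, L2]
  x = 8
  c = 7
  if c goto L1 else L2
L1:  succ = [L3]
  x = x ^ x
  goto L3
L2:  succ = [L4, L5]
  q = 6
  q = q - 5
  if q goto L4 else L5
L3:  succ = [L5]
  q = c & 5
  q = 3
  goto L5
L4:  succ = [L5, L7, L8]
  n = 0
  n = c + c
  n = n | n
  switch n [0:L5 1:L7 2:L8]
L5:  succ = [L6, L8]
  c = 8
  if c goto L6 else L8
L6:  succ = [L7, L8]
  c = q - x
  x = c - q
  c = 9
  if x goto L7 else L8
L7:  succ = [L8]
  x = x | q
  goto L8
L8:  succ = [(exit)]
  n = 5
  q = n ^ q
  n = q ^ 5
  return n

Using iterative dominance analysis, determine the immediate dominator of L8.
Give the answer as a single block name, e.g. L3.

Answer: L0

Derivation:
idom tree: L1←L0 L2←L0 L3←L1 L4←L2 L5←L0 L6←L5 L7←L0 L8←L0
Dom∩ at merges:
  L5: preds {L2,L3,L4}: {L0,L2} ∩ {L0,L1,L3} ∩ {L0,L2,L4} = {L0}; idom=L0
  L7: preds {L4,L6}: {L0,L2,L4} ∩ {L0,L5,L6} = {L0}; idom=L0
  L8: preds {L4,L5,L6,L7}: {L0,L2,L4} ∩ {L0,L5} ∩ {L0,L5,L6} ∩ {L0,L7} = {L0}; idom=L0

idom(L8) = L0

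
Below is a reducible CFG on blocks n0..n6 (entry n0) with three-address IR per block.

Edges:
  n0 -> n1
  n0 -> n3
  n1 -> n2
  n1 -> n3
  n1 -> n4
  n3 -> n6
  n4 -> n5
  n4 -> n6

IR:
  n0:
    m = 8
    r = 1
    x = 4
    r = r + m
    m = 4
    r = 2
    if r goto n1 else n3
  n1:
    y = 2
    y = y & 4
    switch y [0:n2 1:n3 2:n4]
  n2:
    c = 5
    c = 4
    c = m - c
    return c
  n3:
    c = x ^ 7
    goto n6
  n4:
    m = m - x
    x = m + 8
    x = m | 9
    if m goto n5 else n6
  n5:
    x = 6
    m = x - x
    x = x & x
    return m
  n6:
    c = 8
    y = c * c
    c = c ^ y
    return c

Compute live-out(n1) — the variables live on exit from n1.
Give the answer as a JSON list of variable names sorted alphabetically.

Answer: ["m", "x"]

Analysis:
Block summaries:
  n0: {m,r,x} / ∅
  n1: {y} / ∅
  n2: {c} / {m}
  n3: {c} / {x}
  n4: {m,x} / {m,x}
  n5: {m,x} / ∅
  n6: {c,y} / ∅

Live sets:
  n0 li=∅ lo={m,x}
  n1 li={m,x} lo={m,x}
  n2 li={m} lo=∅
  n3 li={x} lo=∅
  n4 li={m,x} lo=∅
  n5 li=∅ lo=∅
  n6 li=∅ lo=∅

live-out(n1) = ["m", "x"]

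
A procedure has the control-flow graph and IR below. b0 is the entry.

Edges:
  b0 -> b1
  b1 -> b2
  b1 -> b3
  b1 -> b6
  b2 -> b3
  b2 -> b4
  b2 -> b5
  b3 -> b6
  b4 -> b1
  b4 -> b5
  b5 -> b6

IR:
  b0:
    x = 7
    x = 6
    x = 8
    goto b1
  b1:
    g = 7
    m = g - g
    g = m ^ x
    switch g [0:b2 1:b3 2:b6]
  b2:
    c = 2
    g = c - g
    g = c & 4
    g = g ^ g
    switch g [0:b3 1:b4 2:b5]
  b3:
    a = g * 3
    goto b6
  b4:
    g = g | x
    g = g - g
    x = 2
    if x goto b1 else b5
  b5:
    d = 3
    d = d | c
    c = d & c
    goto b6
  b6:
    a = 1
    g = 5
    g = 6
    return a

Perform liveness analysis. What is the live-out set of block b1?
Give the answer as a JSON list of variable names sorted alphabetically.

Block summaries:
  b0: def={x} ue=∅
  b1: def={g,m} ue={x}
  b2: def={c,g} ue={g}
  b3: def={a} ue={g}
  b4: def={g,x} ue={g,x}
  b5: def={c,d} ue={c}
  b6: def={a,g} ue=∅

Backward fixpoint:
  live b0: ∅→{x}
  live b1: {x}→{g,x}
  live b2: {g,x}→{c,g,x}
  live b3: {g}→∅
  live b4: {c,g,x}→{c,x}
  live b5: {c}→∅
  live b6: ∅→∅

live-out(b1) = ["g", "x"]

Answer: ["g", "x"]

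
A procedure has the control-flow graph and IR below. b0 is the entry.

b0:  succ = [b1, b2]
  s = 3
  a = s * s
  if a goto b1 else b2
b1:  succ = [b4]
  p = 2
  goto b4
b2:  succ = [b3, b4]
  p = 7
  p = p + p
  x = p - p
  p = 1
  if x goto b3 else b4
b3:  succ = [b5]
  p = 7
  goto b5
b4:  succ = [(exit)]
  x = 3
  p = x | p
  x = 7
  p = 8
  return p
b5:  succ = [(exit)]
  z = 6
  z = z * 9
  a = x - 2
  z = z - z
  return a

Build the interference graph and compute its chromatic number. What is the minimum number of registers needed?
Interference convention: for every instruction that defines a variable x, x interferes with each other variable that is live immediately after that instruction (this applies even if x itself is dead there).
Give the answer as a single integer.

Per-block:
  b0: {a,s} / ∅
  b1: {p} / ∅
  b2: {p,x} / ∅
  b3: {p} / ∅
  b4: {p,x} / {p}
  b5: {a,z} / {x}

Live sets:
  live b0: ∅→∅
  live b1: ∅→{p}
  live b2: ∅→{p,x}
  live b3: {x}→{x}
  live b4: {p}→∅
  live b5: {x}→∅

Interfere edges:
  a — {z}
  p — {x}
  s — ∅
  x — {p,z}
  z — {a,x}

Chromatic number:
  {a,z} pairwise interfere (2-clique) ⇒ χ ≥ 2
  assign a→r0 p→r1 s→r0 x→r0 z→r1 — no edge inside a register ⇒ χ ≤ 2
  χ = 2

Answer: 2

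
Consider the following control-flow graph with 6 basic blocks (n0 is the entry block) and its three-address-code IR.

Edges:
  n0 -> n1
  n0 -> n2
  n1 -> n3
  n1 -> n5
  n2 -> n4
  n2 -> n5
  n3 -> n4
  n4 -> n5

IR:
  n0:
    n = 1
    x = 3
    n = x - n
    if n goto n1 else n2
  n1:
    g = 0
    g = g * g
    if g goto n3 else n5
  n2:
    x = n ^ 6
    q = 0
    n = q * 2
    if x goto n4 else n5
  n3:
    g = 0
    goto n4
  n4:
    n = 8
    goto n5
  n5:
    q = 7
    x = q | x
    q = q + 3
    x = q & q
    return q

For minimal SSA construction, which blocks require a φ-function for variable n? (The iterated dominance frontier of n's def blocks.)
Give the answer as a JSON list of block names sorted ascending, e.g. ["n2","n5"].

idom tree: n1←n0 n2←n0 n3←n1 n4←n0 n5←n0
Dom at joins:
  n4: preds {n2,n3}: {n0,n2} ∩ {n0,n1,n3} = {n0}; idom=n0
  n5: preds {n1,n2,n4}: {n0,n1} ∩ {n0,n2} ∩ {n0,n4} = {n0}; idom=n0

DF walk-up:
  n4←n2: walk n2 to n0
  n4←n3: walk n3→n1 to n0
  n5←n1: walk n1 to n0
  n5←n2: walk n2 to n0
  n5←n4: walk n4 to n0
  n0: DF=∅
  n1: DF={n4,n5}
  n2: DF={n4,n5}
  n3: DF={n4}
  n4: DF={n5}
  n5: DF=∅

φ for n: defs {n0,n2,n4}
  DF⁺ = {n4,n5}

Answer: ["n4", "n5"]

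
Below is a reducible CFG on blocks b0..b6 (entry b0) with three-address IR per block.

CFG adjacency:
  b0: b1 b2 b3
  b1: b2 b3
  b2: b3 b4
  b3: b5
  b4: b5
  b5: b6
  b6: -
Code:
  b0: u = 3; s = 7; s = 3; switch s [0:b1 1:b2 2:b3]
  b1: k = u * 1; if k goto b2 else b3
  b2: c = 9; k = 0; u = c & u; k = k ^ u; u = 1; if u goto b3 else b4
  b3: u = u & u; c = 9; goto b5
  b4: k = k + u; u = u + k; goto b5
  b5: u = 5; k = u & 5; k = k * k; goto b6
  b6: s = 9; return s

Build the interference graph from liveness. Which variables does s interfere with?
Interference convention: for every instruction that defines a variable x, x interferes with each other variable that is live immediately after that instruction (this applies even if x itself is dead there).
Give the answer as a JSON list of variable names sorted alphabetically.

Block summaries:
  b0 def {s,u} use ∅
  b1 def {k} use {u}
  b2 def {c,k,u} use {u}
  b3 def {c,u} use {u}
  b4 def {k,u} use {k,u}
  b5 def {k,u} use ∅
  b6 def {s} use ∅

Backward fixpoint:
  b0: in=∅ out={u}
  b1: in={u} out={u}
  b2: in={u} out={k,u}
  b3: in={u} out=∅
  b4: in={k,u} out=∅
  b5: in=∅ out=∅
  b6: in=∅ out=∅

Interference:
  c — {k,u}
  k — {c,u}
  s — {u}
  u — {c,k,s}

N(s) = ["u"]

Answer: ["u"]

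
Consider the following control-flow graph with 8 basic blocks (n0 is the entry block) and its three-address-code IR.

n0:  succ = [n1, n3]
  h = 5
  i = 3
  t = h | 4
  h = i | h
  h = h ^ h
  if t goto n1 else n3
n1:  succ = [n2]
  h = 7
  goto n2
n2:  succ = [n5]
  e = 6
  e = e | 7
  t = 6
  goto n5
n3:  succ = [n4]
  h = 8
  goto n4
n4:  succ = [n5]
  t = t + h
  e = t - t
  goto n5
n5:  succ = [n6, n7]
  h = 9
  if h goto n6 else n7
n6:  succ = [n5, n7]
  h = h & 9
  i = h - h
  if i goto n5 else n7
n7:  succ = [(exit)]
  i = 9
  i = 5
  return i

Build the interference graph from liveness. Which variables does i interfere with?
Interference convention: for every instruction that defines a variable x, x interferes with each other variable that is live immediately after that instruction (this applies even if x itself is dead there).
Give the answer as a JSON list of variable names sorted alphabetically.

Answer: ["h", "t"]

Working:
Block summaries:
  n0: {h,i,t} / ∅
  n1: {h} / ∅
  n2: {e,t} / ∅
  n3: {h} / ∅
  n4: {e,t} / {h,t}
  n5: {h} / ∅
  n6: {h,i} / {h}
  n7: {i} / ∅

Liveness:
  live n0: ∅→{t}
  live n1: ∅→∅
  live n2: ∅→∅
  live n3: {t}→{h,t}
  live n4: {h,t}→∅
  live n5: ∅→{h}
  live n6: {h}→∅
  live n7: ∅→∅

Interference:
  e — ∅
  h — {i,t}
  i — {h,t}
  t — {h,i}

N(i) = ["h", "t"]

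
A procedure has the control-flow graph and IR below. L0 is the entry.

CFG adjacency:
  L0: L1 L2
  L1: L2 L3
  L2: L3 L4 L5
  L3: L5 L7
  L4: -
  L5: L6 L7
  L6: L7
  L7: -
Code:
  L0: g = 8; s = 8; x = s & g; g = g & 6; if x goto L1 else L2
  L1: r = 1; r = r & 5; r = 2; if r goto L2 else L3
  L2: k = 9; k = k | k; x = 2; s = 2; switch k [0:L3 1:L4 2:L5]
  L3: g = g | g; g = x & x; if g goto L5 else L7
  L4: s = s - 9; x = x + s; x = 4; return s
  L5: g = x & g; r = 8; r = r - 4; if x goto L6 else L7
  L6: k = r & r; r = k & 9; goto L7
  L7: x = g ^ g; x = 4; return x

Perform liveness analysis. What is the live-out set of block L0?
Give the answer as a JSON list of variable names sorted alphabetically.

Answer: ["g", "x"]

Analysis:
Block summaries:
  L0 def {g,s,x} use ∅
  L1 def {r} use ∅
  L2 def {k,s,x} use ∅
  L3 def {g} use {g,x}
  L4 def {s,x} use {s,x}
  L5 def {g,r} use {g,x}
  L6 def {k,r} use {r}
  L7 def {x} use {g}

Liveness:
  L0: in=∅ out={g,x}
  L1: in={g,x} out={g,x}
  L2: in={g} out={g,s,x}
  L3: in={g,x} out={g,x}
  L4: in={s,x} out=∅
  L5: in={g,x} out={g,r}
  L6: in={g,r} out={g}
  L7: in={g} out=∅

live-out(L0) = ["g", "x"]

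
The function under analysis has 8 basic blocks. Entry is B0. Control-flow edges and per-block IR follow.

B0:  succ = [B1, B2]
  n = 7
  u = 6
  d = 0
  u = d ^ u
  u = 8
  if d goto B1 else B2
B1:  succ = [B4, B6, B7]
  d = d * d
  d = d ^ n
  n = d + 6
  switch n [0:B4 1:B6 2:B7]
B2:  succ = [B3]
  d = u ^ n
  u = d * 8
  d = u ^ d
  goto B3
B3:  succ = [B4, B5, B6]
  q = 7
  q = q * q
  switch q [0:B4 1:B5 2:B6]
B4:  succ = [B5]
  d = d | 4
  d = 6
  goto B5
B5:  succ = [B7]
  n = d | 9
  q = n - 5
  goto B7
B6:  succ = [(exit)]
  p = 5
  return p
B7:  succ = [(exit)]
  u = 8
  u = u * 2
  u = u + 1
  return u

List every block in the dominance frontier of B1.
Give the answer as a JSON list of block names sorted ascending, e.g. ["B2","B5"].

idom tree: B1←B0 B2←B0 B3←B2 B4←B0 B5←B0 B6←B0 B7←B0
Join-block Dom:
  B4: preds {B1,B3}: {B0,B1} ∩ {B0,B2,B3} = {B0}; idom=B0
  B5: preds {B3,B4}: {B0,B2,B3} ∩ {B0,B4} = {B0}; idom=B0
  B6: preds {B1,B3}: {B0,B1} ∩ {B0,B2,B3} = {B0}; idom=B0
  B7: preds {B1,B5}: {B0,B1} ∩ {B0,B5} = {B0}; idom=B0

DF walk-up:
  B4←B1: walk B1 to B0
  B4←B3: walk B3→B2 to B0
  B5←B3: walk B3→B2 to B0
  B5←B4: walk B4 to B0
  B6←B1: walk B1 to B0
  B6←B3: walk B3→B2 to B0
  B7←B1: walk B1 to B0
  B7←B5: walk B5 to B0
  DF(B0)=∅
  DF(B1)={B4,B6,B7}
  DF(B2)={B4,B5,B6}
  DF(B3)={B4,B5,B6}
  DF(B4)={B5}
  DF(B5)={B7}
  DF(B6)=∅
  DF(B7)=∅

DF(B1) = ["B4", "B6", "B7"]

Answer: ["B4", "B6", "B7"]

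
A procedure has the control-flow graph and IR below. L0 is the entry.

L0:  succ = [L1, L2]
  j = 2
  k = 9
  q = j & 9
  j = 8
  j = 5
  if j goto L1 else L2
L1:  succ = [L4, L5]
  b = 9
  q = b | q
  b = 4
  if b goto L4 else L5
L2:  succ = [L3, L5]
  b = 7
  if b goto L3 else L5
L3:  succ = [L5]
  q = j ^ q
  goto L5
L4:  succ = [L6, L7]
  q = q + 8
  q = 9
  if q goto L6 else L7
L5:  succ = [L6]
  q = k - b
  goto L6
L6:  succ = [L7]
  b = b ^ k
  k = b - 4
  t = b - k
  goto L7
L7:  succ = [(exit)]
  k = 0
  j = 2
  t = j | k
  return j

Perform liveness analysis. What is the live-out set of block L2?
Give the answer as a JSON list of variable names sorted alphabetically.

def/use:
  L0 def {j,k,q} use ∅
  L1 def {b,q} use {q}
  L2 def {b} use ∅
  L3 def {q} use {j,q}
  L4 def {q} use {q}
  L5 def {q} use {b,k}
  L6 def {b,k,t} use {b,k}
  L7 def {j,k,t} use ∅

Liveness:
  L0 li=∅ lo={j,k,q}
  L1 li={k,q} lo={b,k,q}
  L2 li={j,k,q} lo={b,j,k,q}
  L3 li={b,j,k,q} lo={b,k}
  L4 li={b,k,q} lo={b,k}
  L5 li={b,k} lo={b,k}
  L6 li={b,k} lo=∅
  L7 li=∅ lo=∅

live-out(L2) = ["b", "j", "k", "q"]

Answer: ["b", "j", "k", "q"]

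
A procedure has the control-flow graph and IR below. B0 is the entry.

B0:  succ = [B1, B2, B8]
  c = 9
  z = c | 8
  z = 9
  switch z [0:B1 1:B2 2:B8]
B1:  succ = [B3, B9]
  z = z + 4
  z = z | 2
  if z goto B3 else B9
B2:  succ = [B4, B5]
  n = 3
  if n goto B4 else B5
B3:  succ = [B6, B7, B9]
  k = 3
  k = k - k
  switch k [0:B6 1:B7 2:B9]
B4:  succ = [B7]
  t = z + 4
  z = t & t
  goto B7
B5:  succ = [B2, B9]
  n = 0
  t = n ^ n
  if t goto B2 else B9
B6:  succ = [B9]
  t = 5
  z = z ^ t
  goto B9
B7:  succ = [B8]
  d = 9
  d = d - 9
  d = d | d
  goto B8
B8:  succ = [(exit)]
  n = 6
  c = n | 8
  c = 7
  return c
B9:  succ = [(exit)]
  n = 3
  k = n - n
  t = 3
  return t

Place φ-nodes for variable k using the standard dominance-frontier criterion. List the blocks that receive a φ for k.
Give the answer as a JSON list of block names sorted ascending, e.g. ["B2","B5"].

idom tree: B1←B0 B2←B0 B3←B1 B4←B2 B5←B2 B6←B3 B7←B0 B8←B0 B9←B0
Dom∩ at merges:
  B2: preds {B0,B5}: {B0} ∩ {B0,B2,B5} = {B0}; idom=B0
  B7: preds {B3,B4}: {B0,B1,B3} ∩ {B0,B2,B4} = {B0}; idom=B0
  B8: preds {B0,B7}: {B0} ∩ {B0,B7} = {B0}; idom=B0
  B9: preds {B1,B3,B5,B6}: {B0,B1} ∩ {B0,B1,B3} ∩ {B0,B2,B5} ∩ {B0,B1,B3,B6} = {B0}; idom=B0

Frontier:
  join B2 pred B0: · stop@B0
  join B2 pred B5: B5→B2 stop@B0
  join B7 pred B3: B3→B1 stop@B0
  join B7 pred B4: B4→B2 stop@B0
  join B8 pred B0: · stop@B0
  join B8 pred B7: B7 stop@B0
  join B9 pred B1: B1 stop@B0
  join B9 pred B3: B3→B1 stop@B0
  join B9 pred B5: B5→B2 stop@B0
  join B9 pred B6: B6→B3→B1 stop@B0
  B0 → ∅
  B1 → {B7,B9}
  B2 → {B2,B7,B9}
  B3 → {B7,B9}
  B4 → {B7}
  B5 → {B2,B9}
  B6 → {B9}
  B7 → {B8}
  B8 → ∅
  B9 → ∅

φ for k: defs {B3,B9}
  DF⁺ = {B7,B8,B9}

Answer: ["B7", "B8", "B9"]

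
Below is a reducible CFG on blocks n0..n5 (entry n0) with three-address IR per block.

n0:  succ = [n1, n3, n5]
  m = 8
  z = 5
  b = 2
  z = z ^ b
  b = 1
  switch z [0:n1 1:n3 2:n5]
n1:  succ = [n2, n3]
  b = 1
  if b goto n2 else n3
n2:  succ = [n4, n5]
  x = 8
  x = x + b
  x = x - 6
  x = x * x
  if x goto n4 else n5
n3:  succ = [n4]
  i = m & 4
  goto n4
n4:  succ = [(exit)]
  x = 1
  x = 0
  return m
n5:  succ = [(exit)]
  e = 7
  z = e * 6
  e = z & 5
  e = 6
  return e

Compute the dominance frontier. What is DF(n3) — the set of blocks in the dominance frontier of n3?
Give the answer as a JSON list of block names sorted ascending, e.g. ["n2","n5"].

idom tree: n1←n0 n2←n1 n3←n0 n4←n0 n5←n0
Dom∩ at merges:
  n3: preds {n0,n1}: {n0} ∩ {n0,n1} = {n0}; idom=n0
  n4: preds {n2,n3}: {n0,n1,n2} ∩ {n0,n3} = {n0}; idom=n0
  n5: preds {n0,n2}: {n0} ∩ {n0,n1,n2} = {n0}; idom=n0

DF derivation:
  n3←n0: walk · to n0
  n3←n1: walk n1 to n0
  n4←n2: walk n2→n1 to n0
  n4←n3: walk n3 to n0
  n5←n0: walk · to n0
  n5←n2: walk n2→n1 to n0
  n0 → ∅
  n1 → {n3,n4,n5}
  n2 → {n4,n5}
  n3 → {n4}
  n4 → ∅
  n5 → ∅

DF(n3) = ["n4"]

Answer: ["n4"]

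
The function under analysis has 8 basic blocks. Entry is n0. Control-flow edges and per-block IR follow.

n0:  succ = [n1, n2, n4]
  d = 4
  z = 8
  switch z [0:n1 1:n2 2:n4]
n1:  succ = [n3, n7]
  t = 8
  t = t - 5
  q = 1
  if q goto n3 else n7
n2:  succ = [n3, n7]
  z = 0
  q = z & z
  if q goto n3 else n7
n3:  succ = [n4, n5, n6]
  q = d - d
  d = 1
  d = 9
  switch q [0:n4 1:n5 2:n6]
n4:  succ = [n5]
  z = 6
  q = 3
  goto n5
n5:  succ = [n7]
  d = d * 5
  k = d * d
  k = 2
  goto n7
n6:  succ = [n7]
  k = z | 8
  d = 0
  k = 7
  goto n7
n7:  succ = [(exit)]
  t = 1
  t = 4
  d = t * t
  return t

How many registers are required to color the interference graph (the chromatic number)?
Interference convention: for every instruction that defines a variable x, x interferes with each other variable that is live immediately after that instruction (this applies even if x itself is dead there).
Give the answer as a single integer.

Per-block:
  n0: def={d,z} ue=∅
  n1: def={q,t} ue=∅
  n2: def={q,z} ue=∅
  n3: def={d,q} ue={d}
  n4: def={q,z} ue=∅
  n5: def={d,k} ue={d}
  n6: def={d,k} ue={z}
  n7: def={d,t} ue=∅

Live sets:
  live n0: ∅→{d,z}
  live n1: {d,z}→{d,z}
  live n2: {d}→{d,z}
  live n3: {d,z}→{d,z}
  live n4: {d}→{d}
  live n5: {d}→∅
  live n6: {z}→∅
  live n7: ∅→∅

Conflict graph:
  d: {q,t,z}
  k: ∅
  q: {d,z}
  t: {d,z}
  z: {d,q,t}

Chromatic number:
  lower bound: {d,q,z} mutually conflict ⇒ χ ≥ 3
  assign d→R0 k→R0 q→R2 t→R2 z→R1 — no edge inside a register ⇒ χ ≤ 3
  χ = 3

Answer: 3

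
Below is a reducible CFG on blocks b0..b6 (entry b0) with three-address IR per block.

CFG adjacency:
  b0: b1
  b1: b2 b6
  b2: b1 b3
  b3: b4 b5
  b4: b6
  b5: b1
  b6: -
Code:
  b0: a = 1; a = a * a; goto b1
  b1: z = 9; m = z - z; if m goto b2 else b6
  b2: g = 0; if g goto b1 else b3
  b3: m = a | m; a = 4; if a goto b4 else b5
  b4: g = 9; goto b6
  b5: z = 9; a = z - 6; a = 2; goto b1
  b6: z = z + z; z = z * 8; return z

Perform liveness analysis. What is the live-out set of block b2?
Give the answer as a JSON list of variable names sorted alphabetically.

Answer: ["a", "m", "z"]

Working:
def/use:
  b0: {a} / ∅
  b1: {m,z} / ∅
  b2: {g} / ∅
  b3: {a,m} / {a,m}
  b4: {g} / ∅
  b5: {a,z} / ∅
  b6: {z} / {z}

Live sets:
  b0: in=∅ out={a}
  b1: in={a} out={a,m,z}
  b2: in={a,m,z} out={a,m,z}
  b3: in={a,m,z} out={z}
  b4: in={z} out={z}
  b5: in=∅ out={a}
  b6: in={z} out=∅

live-out(b2) = ["a", "m", "z"]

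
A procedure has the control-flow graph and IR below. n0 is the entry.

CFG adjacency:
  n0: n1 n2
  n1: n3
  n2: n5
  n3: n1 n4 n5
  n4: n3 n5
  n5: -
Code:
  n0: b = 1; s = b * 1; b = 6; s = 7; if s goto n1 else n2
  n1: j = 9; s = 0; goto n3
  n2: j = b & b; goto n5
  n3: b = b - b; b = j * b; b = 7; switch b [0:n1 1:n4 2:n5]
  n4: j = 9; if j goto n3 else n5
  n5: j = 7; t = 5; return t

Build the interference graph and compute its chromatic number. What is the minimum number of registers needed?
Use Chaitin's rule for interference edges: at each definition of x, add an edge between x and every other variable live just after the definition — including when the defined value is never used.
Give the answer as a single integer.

Per-block:
  n0: def={b,s} ue=∅
  n1: def={j,s} ue=∅
  n2: def={j} ue={b}
  n3: def={b} ue={b,j}
  n4: def={j} ue=∅
  n5: def={j,t} ue=∅

Live sets:
  live n0: ∅→{b}
  live n1: {b}→{b,j}
  live n2: {b}→∅
  live n3: {b,j}→{b}
  live n4: {b}→{b,j}
  live n5: ∅→∅

Interfere edges:
  b↔{j,s}
  j↔{b,s}
  s↔{b,j}
  t↔∅

Registers:
  lower bound: {b,j,s} mutually conflict ⇒ χ ≥ 3
  assign b→c0 j→c1 s→c2 t→c0 — no edge inside a register ⇒ χ ≤ 3
  χ = 3

Answer: 3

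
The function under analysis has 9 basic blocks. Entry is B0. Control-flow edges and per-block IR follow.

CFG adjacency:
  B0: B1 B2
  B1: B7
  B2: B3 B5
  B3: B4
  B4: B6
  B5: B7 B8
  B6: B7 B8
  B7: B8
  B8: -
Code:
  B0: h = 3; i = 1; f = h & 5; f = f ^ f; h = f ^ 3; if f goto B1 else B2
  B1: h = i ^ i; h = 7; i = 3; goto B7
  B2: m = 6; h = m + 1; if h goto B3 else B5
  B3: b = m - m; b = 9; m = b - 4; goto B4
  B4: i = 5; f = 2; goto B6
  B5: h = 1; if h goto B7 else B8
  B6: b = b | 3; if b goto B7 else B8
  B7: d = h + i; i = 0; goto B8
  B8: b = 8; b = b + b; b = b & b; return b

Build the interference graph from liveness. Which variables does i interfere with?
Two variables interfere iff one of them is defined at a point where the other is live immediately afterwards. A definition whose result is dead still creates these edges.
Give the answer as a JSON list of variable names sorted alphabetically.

Answer: ["b", "f", "h", "m"]

Analysis:
Per-block:
  B0: def={f,h,i} ue=∅
  B1: def={h,i} ue={i}
  B2: def={h,m} ue=∅
  B3: def={b,m} ue={m}
  B4: def={f,i} ue=∅
  B5: def={h} ue=∅
  B6: def={b} ue={b}
  B7: def={d,i} ue={h,i}
  B8: def={b} ue=∅

Live sets:
  B0 li=∅ lo={i}
  B1 li={i} lo={h,i}
  B2 li={i} lo={h,i,m}
  B3 li={h,m} lo={b,h}
  B4 li={b,h} lo={b,h,i}
  B5 li={i} lo={h,i}
  B6 li={b,h,i} lo={h,i}
  B7 li={h,i} lo=∅
  B8 li=∅ lo=∅

Interfere edges:
  b — {f,h,i,m}
  d — ∅
  f — {b,h,i}
  h — {b,f,i,m}
  i — {b,f,h,m}
  m — {b,h,i}

N(i) = ["b", "f", "h", "m"]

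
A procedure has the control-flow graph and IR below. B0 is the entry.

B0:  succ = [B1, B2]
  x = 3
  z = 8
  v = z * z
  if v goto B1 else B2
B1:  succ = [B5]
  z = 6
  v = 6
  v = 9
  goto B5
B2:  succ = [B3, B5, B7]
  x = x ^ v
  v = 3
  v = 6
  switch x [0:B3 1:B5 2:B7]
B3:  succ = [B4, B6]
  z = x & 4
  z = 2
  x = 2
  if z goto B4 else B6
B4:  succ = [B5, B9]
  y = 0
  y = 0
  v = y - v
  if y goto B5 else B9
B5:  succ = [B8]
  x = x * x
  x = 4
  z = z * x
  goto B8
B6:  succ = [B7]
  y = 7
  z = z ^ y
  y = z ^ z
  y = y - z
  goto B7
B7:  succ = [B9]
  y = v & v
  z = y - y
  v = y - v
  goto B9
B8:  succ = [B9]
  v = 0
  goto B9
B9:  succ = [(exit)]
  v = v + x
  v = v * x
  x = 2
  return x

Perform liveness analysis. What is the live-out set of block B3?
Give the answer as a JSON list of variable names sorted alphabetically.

def/use:
  B0: def={v,x,z} ue=∅
  B1: def={v,z} ue=∅
  B2: def={v,x} ue={v,x}
  B3: def={x,z} ue={x}
  B4: def={v,y} ue={v}
  B5: def={x,z} ue={x,z}
  B6: def={y,z} ue={z}
  B7: def={v,y,z} ue={v}
  B8: def={v} ue=∅
  B9: def={v,x} ue={v,x}

Backward fixpoint:
  live B0: ∅→{v,x,z}
  live B1: {x}→{x,z}
  live B2: {v,x,z}→{v,x,z}
  live B3: {v,x}→{v,x,z}
  live B4: {v,x,z}→{v,x,z}
  live B5: {x,z}→{x}
  live B6: {v,x,z}→{v,x}
  live B7: {v,x}→{v,x}
  live B8: {x}→{v,x}
  live B9: {v,x}→∅

live-out(B3) = ["v", "x", "z"]

Answer: ["v", "x", "z"]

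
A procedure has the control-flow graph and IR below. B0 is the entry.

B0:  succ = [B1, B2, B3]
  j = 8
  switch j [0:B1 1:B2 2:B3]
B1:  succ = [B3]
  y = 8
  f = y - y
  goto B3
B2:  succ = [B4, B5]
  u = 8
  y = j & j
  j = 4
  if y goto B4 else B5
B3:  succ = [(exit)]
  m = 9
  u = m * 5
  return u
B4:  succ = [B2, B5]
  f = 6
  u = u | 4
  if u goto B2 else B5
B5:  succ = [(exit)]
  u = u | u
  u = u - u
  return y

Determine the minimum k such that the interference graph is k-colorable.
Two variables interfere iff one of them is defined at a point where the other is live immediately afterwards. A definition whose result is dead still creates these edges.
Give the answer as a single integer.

def/use:
  B0: def={j} ue=∅
  B1: def={f,y} ue=∅
  B2: def={j,u,y} ue={j}
  B3: def={m,u} ue=∅
  B4: def={f,u} ue={u}
  B5: def={u} ue={u,y}

Backward fixpoint:
  live B0: ∅→{j}
  live B1: ∅→∅
  live B2: {j}→{j,u,y}
  live B3: ∅→∅
  live B4: {j,u,y}→{j,u,y}
  live B5: {u,y}→∅

Interference:
  f: {j,u,y}
  j: {f,u,y}
  m: ∅
  u: {f,j,y}
  y: {f,j,u}

Chromatic number:
  {f,j,u,y} pairwise interfere (4-clique) ⇒ χ ≥ 4
  assign f→R0 j→R1 m→R0 u→R2 y→R3 — no edge inside a register ⇒ χ ≤ 4
  χ = 4

Answer: 4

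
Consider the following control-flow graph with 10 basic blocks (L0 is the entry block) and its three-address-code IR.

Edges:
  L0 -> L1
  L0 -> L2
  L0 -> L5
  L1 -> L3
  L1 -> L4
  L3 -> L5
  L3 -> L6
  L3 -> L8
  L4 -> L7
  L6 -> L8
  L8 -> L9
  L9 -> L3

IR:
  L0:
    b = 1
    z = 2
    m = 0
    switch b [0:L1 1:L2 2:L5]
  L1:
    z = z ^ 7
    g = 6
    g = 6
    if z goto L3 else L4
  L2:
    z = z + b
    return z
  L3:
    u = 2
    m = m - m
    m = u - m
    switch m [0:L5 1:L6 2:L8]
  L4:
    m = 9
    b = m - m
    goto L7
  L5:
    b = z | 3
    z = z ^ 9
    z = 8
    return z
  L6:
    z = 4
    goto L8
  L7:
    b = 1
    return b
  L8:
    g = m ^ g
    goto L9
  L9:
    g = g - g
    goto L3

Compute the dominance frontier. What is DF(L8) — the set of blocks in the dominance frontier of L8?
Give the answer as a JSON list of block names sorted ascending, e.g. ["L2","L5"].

idom tree: L1←L0 L2←L0 L3←L1 L4←L1 L5←L0 L6←L3 L7←L4 L8←L3 L9←L8
Dom∩ at merges:
  L3: preds {L1,L9}: {L0,L1} ∩ {L0,L1,L3,L8,L9} = {L0,L1}; idom=L1
  L5: preds {L0,L3}: {L0} ∩ {L0,L1,L3} = {L0}; idom=L0
  L8: preds {L3,L6}: {L0,L1,L3} ∩ {L0,L1,L3,L6} = {L0,L1,L3}; idom=L3

DF walk-up:
  L3←L1: walk · to L1
  L3←L9: walk L9→L8→L3 to L1
  L5←L0: walk · to L0
  L5←L3: walk L3→L1 to L0
  L8←L3: walk · to L3
  L8←L6: walk L6 to L3
  L0: DF=∅
  L1: DF={L5}
  L2: DF=∅
  L3: DF={L3,L5}
  L4: DF=∅
  L5: DF=∅
  L6: DF={L8}
  L7: DF=∅
  L8: DF={L3}
  L9: DF={L3}

DF(L8) = ["L3"]

Answer: ["L3"]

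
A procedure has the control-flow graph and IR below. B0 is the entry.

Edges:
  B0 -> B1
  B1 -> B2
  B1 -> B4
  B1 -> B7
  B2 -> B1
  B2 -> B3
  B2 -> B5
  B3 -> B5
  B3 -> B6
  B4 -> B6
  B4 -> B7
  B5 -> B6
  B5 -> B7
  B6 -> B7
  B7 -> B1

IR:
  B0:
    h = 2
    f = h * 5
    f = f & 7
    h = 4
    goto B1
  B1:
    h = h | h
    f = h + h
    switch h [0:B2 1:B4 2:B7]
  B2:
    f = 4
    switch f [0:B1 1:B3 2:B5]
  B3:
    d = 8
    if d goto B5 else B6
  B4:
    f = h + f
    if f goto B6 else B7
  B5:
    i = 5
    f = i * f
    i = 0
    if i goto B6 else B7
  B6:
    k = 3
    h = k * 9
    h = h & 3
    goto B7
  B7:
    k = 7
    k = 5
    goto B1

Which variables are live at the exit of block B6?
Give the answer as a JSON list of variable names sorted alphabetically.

Answer: ["h"]

Derivation:
def/use:
  B0: {f,h} / ∅
  B1: {f,h} / {h}
  B2: {f} / ∅
  B3: {d} / ∅
  B4: {f} / {f,h}
  B5: {f,i} / {f}
  B6: {h,k} / ∅
  B7: {k} / ∅

Backward fixpoint:
  B0 li=∅ lo={h}
  B1 li={h} lo={f,h}
  B2 li={h} lo={f,h}
  B3 li={f,h} lo={f,h}
  B4 li={f,h} lo={h}
  B5 li={f,h} lo={h}
  B6 li=∅ lo={h}
  B7 li={h} lo={h}

live-out(B6) = ["h"]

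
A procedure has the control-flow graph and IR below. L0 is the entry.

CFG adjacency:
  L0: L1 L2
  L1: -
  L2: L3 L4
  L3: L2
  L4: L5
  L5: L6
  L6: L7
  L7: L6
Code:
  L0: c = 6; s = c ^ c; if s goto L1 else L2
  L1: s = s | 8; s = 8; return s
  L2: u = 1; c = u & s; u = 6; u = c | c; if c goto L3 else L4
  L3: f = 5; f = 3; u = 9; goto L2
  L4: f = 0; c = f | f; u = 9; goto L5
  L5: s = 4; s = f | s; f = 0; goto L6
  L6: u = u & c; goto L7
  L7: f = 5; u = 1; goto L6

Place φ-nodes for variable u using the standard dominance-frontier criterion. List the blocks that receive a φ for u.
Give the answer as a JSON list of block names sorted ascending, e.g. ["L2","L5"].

idom tree: L1←L0 L2←L0 L3←L2 L4←L2 L5←L4 L6←L5 L7←L6
Dom at joins:
  L2: preds {L0,L3}: {L0} ∩ {L0,L2,L3} = {L0}; idom=L0
  L6: preds {L5,L7}: {L0,L2,L4,L5} ∩ {L0,L2,L4,L5,L6,L7} = {L0,L2,L4,L5}; idom=L5

DF walk-up:
  L2←L0: walk · to L0
  L2←L3: walk L3→L2 to L0
  L6←L5: walk · to L5
  L6←L7: walk L7→L6 to L5
  L0: DF=∅
  L1: DF=∅
  L2: DF={L2}
  L3: DF={L2}
  L4: DF=∅
  L5: DF=∅
  L6: DF={L6}
  L7: DF={L6}

φ for u: defs {L2,L3,L4,L6,L7}
  DF⁺ = {L2,L6}

Answer: ["L2", "L6"]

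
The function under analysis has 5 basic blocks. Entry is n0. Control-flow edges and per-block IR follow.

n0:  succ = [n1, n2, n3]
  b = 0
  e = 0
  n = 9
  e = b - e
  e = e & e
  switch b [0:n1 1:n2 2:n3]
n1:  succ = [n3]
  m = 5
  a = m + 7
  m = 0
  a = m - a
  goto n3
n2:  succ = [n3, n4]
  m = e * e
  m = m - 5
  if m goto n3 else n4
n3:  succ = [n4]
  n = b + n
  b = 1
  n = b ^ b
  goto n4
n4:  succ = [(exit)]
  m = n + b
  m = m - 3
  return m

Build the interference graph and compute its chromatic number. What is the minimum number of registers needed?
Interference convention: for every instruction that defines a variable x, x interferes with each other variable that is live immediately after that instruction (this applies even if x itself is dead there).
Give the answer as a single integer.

def/use:
  n0: {b,e,n} / ∅
  n1: {a,m} / ∅
  n2: {m} / {e}
  n3: {b,n} / {b,n}
  n4: {m} / {b,n}

Live sets:
  n0: in=∅ out={b,e,n}
  n1: in={b,n} out={b,n}
  n2: in={b,e,n} out={b,n}
  n3: in={b,n} out={b,n}
  n4: in={b,n} out=∅

Interference:
  a↔{b,m,n}
  b↔{a,e,m,n}
  e↔{b,n}
  m↔{a,b,n}
  n↔{a,b,e,m}

Colouring:
  lower bound: {a,b,m,n} mutually conflict ⇒ χ ≥ 4
  4-colouring: R0={b}  R1={n}  R2={a,e}  R3={m}
  χ = 4

Answer: 4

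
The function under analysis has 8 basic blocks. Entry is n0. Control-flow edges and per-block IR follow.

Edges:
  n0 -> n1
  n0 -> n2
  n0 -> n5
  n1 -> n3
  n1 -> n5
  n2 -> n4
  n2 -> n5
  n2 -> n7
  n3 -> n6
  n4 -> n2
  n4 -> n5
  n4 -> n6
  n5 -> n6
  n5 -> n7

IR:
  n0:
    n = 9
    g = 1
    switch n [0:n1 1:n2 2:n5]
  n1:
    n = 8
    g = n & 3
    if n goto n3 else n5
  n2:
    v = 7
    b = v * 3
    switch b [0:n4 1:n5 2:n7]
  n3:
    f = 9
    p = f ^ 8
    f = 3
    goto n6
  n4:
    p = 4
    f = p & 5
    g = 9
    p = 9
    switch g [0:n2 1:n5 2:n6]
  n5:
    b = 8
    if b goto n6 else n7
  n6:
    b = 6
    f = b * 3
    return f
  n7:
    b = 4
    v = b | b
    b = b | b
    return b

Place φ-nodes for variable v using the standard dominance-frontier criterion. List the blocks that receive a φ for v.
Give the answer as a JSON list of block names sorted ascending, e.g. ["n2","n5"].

Answer: ["n2", "n5", "n6", "n7"]

Analysis:
idom tree: n1←n0 n2←n0 n3←n1 n4←n2 n5←n0 n6←n0 n7←n0
Dom at joins:
  n2: preds {n0,n4}: {n0} ∩ {n0,n2,n4} = {n0}; idom=n0
  n5: preds {n0,n1,n2,n4}: {n0} ∩ {n0,n1} ∩ {n0,n2} ∩ {n0,n2,n4} = {n0}; idom=n0
  n6: preds {n3,n4,n5}: {n0,n1,n3} ∩ {n0,n2,n4} ∩ {n0,n5} = {n0}; idom=n0
  n7: preds {n2,n5}: {n0,n2} ∩ {n0,n5} = {n0}; idom=n0

DF derivation:
  join n2 pred n0: · stop@n0
  join n2 pred n4: n4→n2 stop@n0
  join n5 pred n0: · stop@n0
  join n5 pred n1: n1 stop@n0
  join n5 pred n2: n2 stop@n0
  join n5 pred n4: n4→n2 stop@n0
  join n6 pred n3: n3→n1 stop@n0
  join n6 pred n4: n4→n2 stop@n0
  join n6 pred n5: n5 stop@n0
  join n7 pred n2: n2 stop@n0
  join n7 pred n5: n5 stop@n0
  DF(n0)=∅
  DF(n1)={n5,n6}
  DF(n2)={n2,n5,n6,n7}
  DF(n3)={n6}
  DF(n4)={n2,n5,n6}
  DF(n5)={n6,n7}
  DF(n6)=∅
  DF(n7)=∅

φ for v: defs {n2,n7}
  DF⁺ = {n2,n5,n6,n7}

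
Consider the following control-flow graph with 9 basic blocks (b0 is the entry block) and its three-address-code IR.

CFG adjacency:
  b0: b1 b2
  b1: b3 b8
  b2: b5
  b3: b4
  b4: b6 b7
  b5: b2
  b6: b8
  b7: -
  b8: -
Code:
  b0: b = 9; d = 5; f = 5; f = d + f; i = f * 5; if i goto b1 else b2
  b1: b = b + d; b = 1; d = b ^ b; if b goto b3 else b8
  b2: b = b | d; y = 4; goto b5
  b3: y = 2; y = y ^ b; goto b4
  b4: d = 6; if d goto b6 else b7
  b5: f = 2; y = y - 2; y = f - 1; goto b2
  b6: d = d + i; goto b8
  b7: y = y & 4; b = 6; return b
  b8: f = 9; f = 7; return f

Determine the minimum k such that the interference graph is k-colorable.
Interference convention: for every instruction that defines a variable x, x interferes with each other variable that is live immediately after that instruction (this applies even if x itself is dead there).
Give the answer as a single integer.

Answer: 4

Working:
def/use:
  b0: {b,d,f,i} / ∅
  b1: {b,d} / {b,d}
  b2: {b,y} / {b,d}
  b3: {y} / {b}
  b4: {d} / ∅
  b5: {f,y} / {y}
  b6: {d} / {d,i}
  b7: {b,y} / {y}
  b8: {f} / ∅

Backward fixpoint:
  b0: in=∅ out={b,d,i}
  b1: in={b,d,i} out={b,i}
  b2: in={b,d} out={b,d,y}
  b3: in={b,i} out={i,y}
  b4: in={i,y} out={d,i,y}
  b5: in={b,d,y} out={b,d}
  b6: in={d,i} out=∅
  b7: in={y} out=∅
  b8: in=∅ out=∅

Conflict graph:
  b — {d,f,i,y}
  d — {b,f,i,y}
  f — {b,d,y}
  i — {b,d,y}
  y — {b,d,f,i}

Registers:
  clique {b,d,f,y} ⇒ need ≥ 4
  assign b→c0 d→c1 f→c3 i→c3 y→c2 — no edge inside a register ⇒ χ ≤ 4
  χ = 4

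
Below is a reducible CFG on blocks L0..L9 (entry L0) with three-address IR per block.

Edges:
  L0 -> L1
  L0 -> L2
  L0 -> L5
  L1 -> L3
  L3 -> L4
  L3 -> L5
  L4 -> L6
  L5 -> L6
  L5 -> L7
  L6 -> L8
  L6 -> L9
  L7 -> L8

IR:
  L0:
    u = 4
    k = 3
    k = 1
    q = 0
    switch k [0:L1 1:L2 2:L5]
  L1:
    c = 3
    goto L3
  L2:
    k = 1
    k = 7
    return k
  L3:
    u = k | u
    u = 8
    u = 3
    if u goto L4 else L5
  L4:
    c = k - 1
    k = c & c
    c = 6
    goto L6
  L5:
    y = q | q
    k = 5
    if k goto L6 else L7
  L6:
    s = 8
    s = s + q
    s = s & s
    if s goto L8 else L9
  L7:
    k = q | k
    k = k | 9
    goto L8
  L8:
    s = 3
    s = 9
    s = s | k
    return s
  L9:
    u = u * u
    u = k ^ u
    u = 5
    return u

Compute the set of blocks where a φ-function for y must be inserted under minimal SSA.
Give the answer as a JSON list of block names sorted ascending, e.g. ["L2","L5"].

idom tree: L1←L0 L2←L0 L3←L1 L4←L3 L5←L0 L6←L0 L7←L5 L8←L0 L9←L6
Dom∩ at merges:
  L5: preds {L0,L3}: {L0} ∩ {L0,L1,L3} = {L0}; idom=L0
  L6: preds {L4,L5}: {L0,L1,L3,L4} ∩ {L0,L5} = {L0}; idom=L0
  L8: preds {L6,L7}: {L0,L6} ∩ {L0,L5,L7} = {L0}; idom=L0

DF walk-up:
  L5←L0: walk · to L0
  L5←L3: walk L3→L1 to L0
  L6←L4: walk L4→L3→L1 to L0
  L6←L5: walk L5 to L0
  L8←L6: walk L6 to L0
  L8←L7: walk L7→L5 to L0
  L0 → ∅
  L1 → {L5,L6}
  L2 → ∅
  L3 → {L5,L6}
  L4 → {L6}
  L5 → {L6,L8}
  L6 → {L8}
  L7 → {L8}
  L8 → ∅
  L9 → ∅

φ for y: defs {L5}
  DF⁺ = {L6,L8}

Answer: ["L6", "L8"]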